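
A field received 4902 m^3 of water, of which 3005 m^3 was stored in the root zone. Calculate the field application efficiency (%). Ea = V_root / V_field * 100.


Ea = V_root / V_field * 100 = 3005 / 4902 * 100 = 61.3015%

61.3015 %


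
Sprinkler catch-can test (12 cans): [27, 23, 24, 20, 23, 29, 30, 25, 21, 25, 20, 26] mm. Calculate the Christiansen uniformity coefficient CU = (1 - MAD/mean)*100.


mean = 24.416667 mm
MAD = 2.583333 mm
CU = (1 - 2.583333/24.416667)*100

89.4198 %


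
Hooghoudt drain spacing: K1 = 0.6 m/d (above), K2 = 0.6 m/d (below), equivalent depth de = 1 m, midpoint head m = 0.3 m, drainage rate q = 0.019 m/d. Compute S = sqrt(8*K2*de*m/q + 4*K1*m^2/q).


S^2 = 8*K2*de*m/q + 4*K1*m^2/q
S^2 = 8*0.6*1*0.3/0.019 + 4*0.6*0.3^2/0.019
S = sqrt(87.1579)

9.3358 m


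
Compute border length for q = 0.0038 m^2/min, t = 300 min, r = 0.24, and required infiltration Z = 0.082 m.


L = q*t/((1+r)*Z)
L = 0.0038*300/((1+0.24)*0.082)
L = 1.14/0.10168

11.2116 m


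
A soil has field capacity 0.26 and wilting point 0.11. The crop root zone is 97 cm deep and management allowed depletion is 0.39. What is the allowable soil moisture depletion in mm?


SMD = (FC - PWP) * d * MAD * 10
SMD = (0.26 - 0.11) * 97 * 0.39 * 10
SMD = 0.1500 * 97 * 0.39 * 10

56.7450 mm


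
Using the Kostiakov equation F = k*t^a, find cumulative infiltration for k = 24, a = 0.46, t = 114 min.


F = k * t^a = 24 * 114^0.46
F = 24 * 8.834383

212.0252 mm


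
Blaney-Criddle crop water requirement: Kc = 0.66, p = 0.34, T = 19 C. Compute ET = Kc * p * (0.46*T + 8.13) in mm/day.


ET = Kc * p * (0.46*T + 8.13)
ET = 0.66 * 0.34 * (0.46*19 + 8.13)
ET = 0.66 * 0.34 * 16.8700

3.7856 mm/day


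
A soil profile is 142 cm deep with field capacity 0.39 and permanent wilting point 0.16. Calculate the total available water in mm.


AWC = (FC - PWP) * d * 10
AWC = (0.39 - 0.16) * 142 * 10
AWC = 0.2300 * 142 * 10

326.6000 mm


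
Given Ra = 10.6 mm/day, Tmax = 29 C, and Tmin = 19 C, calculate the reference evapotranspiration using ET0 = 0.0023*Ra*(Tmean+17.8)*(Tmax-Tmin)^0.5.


Tmean = (Tmax + Tmin)/2 = (29 + 19)/2 = 24.0
ET0 = 0.0023 * 10.6 * (24.0 + 17.8) * sqrt(29 - 19)
ET0 = 0.0023 * 10.6 * 41.8 * 3.162278

3.2226 mm/day


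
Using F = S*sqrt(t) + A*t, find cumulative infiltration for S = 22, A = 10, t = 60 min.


F = S*sqrt(t) + A*t
F = 22*sqrt(60) + 10*60
F = 22*7.745967 + 600

770.4113 mm


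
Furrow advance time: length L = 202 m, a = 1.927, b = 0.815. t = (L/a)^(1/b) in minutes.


t = (L/a)^(1/b)
t = (202/1.927)^(1/0.815)
t = 104.826155^(1/0.815)

301.3727 min


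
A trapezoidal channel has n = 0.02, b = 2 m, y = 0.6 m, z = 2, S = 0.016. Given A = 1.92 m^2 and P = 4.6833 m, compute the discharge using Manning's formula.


R = A/P = 1.92/4.6833 = 0.409967
Q = (1/0.02) * 1.92 * 0.409967^(2/3) * 0.016^0.5

6.7014 m^3/s


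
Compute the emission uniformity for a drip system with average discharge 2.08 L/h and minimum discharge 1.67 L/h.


EU = (q_min/q_avg)*100 = (1.67/2.08)*100 = 80.2885%

80.2885 %


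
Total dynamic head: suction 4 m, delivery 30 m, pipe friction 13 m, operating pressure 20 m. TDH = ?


TDH = Hs + Hd + hf + Hp = 4 + 30 + 13 + 20 = 67

67 m


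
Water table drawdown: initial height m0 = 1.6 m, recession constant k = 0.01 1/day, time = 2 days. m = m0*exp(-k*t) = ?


m = m0 * exp(-k*t)
m = 1.6 * exp(-0.01 * 2)
m = 1.6 * exp(-0.0200)

1.5683 m


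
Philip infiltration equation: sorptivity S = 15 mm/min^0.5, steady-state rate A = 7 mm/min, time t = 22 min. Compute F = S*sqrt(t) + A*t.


F = S*sqrt(t) + A*t
F = 15*sqrt(22) + 7*22
F = 15*4.690416 + 154

224.3562 mm


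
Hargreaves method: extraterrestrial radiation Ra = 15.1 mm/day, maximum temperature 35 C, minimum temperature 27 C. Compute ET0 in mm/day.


Tmean = (Tmax + Tmin)/2 = (35 + 27)/2 = 31.0
ET0 = 0.0023 * 15.1 * (31.0 + 17.8) * sqrt(35 - 27)
ET0 = 0.0023 * 15.1 * 48.8 * 2.828427

4.7937 mm/day


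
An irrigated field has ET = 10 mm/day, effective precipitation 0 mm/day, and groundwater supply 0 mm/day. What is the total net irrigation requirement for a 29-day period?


Daily deficit = ET - Pe - GW = 10 - 0 - 0 = 10 mm/day
NIR = 10 * 29 = 290 mm

290.0000 mm


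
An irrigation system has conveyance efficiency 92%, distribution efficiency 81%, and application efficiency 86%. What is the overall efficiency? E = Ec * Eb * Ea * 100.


Ec = 0.92, Eb = 0.81, Ea = 0.86
E = 0.92 * 0.81 * 0.86 * 100 = 64.0872%

64.0872 %


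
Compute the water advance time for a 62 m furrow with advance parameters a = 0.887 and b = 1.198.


t = (L/a)^(1/b)
t = (62/0.887)^(1/1.198)
t = 69.898534^(1/1.198)

34.6436 min


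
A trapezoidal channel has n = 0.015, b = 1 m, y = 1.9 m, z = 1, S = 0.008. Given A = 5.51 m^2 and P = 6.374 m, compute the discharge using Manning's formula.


R = A/P = 5.51/6.374 = 0.864449
Q = (1/0.015) * 5.51 * 0.864449^(2/3) * 0.008^0.5

29.8148 m^3/s


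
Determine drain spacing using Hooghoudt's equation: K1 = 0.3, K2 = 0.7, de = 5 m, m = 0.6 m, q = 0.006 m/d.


S^2 = 8*K2*de*m/q + 4*K1*m^2/q
S^2 = 8*0.7*5*0.6/0.006 + 4*0.3*0.6^2/0.006
S = sqrt(2872.0000)

53.5910 m


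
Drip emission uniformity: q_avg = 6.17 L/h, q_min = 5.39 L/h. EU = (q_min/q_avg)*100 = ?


EU = (q_min/q_avg)*100 = (5.39/6.17)*100 = 87.3582%

87.3582 %


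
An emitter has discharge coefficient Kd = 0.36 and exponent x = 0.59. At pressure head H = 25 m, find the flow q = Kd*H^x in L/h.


q = Kd * H^x = 0.36 * 25^0.59 = 0.36 * 6.680125

2.4048 L/h


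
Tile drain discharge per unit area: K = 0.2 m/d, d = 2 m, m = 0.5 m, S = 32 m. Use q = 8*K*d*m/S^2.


q = 8*K*d*m/S^2
q = 8*0.2*2*0.5/32^2
q = 1.6000 / 1024

0.0016 m/d


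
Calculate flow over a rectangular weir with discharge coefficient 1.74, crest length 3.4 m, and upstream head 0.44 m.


Q = C * L * H^(3/2) = 1.74 * 3.4 * 0.44^1.5 = 1.74 * 3.4 * 0.291863

1.7267 m^3/s


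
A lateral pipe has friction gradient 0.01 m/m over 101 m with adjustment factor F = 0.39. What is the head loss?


hf = J * L * F = 0.01 * 101 * 0.39 = 0.3939 m

0.3939 m


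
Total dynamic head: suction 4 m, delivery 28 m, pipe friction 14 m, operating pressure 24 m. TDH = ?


TDH = Hs + Hd + hf + Hp = 4 + 28 + 14 + 24 = 70

70 m


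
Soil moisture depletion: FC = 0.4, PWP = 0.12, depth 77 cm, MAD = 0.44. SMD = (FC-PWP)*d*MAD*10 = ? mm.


SMD = (FC - PWP) * d * MAD * 10
SMD = (0.4 - 0.12) * 77 * 0.44 * 10
SMD = 0.2800 * 77 * 0.44 * 10

94.8640 mm


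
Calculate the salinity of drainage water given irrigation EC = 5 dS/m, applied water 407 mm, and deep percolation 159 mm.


EC_dw = EC_iw * D_iw / D_dw
EC_dw = 5 * 407 / 159
EC_dw = 2035 / 159

12.7987 dS/m


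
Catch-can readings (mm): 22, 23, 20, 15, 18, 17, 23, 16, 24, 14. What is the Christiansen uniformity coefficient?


mean = 19.200000 mm
MAD = 3.200000 mm
CU = (1 - 3.200000/19.200000)*100

83.3333 %


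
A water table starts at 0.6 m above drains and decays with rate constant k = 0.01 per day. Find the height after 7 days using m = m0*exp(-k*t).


m = m0 * exp(-k*t)
m = 0.6 * exp(-0.01 * 7)
m = 0.6 * exp(-0.0700)

0.5594 m


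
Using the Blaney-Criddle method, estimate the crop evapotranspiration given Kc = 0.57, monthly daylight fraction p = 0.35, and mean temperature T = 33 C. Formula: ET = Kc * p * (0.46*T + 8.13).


ET = Kc * p * (0.46*T + 8.13)
ET = 0.57 * 0.35 * (0.46*33 + 8.13)
ET = 0.57 * 0.35 * 23.3100

4.6503 mm/day


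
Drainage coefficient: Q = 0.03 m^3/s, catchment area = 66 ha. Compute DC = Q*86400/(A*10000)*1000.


DC = Q * 86400 / (A * 10000) * 1000
DC = 0.03 * 86400 / (66 * 10000) * 1000
DC = 2592000.0000 / 660000

3.9273 mm/day


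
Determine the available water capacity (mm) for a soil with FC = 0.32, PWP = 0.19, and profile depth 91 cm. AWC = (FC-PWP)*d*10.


AWC = (FC - PWP) * d * 10
AWC = (0.32 - 0.19) * 91 * 10
AWC = 0.1300 * 91 * 10

118.3000 mm


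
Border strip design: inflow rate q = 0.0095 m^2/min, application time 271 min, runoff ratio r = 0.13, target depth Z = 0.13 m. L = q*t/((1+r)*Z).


L = q*t/((1+r)*Z)
L = 0.0095*271/((1+0.13)*0.13)
L = 2.5745/0.1469

17.5255 m


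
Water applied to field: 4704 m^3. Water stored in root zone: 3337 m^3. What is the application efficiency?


Ea = V_root / V_field * 100 = 3337 / 4704 * 100 = 70.9396%

70.9396 %


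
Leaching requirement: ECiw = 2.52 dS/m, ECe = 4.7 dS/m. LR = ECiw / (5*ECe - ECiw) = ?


LR = ECiw / (5*ECe - ECiw)
LR = 2.52 / (5*4.7 - 2.52)
LR = 2.52 / 20.9800

0.1201


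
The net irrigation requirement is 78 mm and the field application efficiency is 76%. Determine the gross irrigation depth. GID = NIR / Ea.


Ea = 76% = 0.76
GID = NIR / Ea = 78 / 0.76 = 102.6316 mm

102.6316 mm


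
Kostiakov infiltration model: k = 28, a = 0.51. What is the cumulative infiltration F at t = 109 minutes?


F = k * t^a = 28 * 109^0.51
F = 28 * 10.941768

306.3695 mm


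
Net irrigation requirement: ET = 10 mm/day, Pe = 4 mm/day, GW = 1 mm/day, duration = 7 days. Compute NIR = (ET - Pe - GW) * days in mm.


Daily deficit = ET - Pe - GW = 10 - 4 - 1 = 5 mm/day
NIR = 5 * 7 = 35 mm

35.0000 mm


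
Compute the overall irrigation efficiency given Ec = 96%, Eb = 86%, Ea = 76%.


Ec = 0.96, Eb = 0.86, Ea = 0.76
E = 0.96 * 0.86 * 0.76 * 100 = 62.7456%

62.7456 %


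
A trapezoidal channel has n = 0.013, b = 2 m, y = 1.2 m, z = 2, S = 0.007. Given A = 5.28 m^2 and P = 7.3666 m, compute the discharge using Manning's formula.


R = A/P = 5.28/7.3666 = 0.716749
Q = (1/0.013) * 5.28 * 0.716749^(2/3) * 0.007^0.5

27.2156 m^3/s


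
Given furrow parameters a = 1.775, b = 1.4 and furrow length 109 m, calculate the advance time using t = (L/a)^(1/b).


t = (L/a)^(1/b)
t = (109/1.775)^(1/1.4)
t = 61.408451^(1/1.4)

18.9368 min


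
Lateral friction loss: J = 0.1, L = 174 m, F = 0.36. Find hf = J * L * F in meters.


hf = J * L * F = 0.1 * 174 * 0.36 = 6.2640 m

6.2640 m


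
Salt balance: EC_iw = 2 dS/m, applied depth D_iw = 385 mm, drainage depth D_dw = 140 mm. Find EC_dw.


EC_dw = EC_iw * D_iw / D_dw
EC_dw = 2 * 385 / 140
EC_dw = 770 / 140

5.5000 dS/m


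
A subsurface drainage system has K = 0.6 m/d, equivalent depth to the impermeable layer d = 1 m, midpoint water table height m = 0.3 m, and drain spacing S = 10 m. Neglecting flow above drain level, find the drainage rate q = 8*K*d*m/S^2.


q = 8*K*d*m/S^2
q = 8*0.6*1*0.3/10^2
q = 1.4400 / 100

0.0144 m/d


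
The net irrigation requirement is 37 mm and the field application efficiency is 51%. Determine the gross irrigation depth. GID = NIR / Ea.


Ea = 51% = 0.51
GID = NIR / Ea = 37 / 0.51 = 72.5490 mm

72.5490 mm


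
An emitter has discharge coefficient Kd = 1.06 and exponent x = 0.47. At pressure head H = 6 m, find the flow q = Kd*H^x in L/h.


q = Kd * H^x = 1.06 * 6^0.47 = 1.06 * 2.321299

2.4606 L/h


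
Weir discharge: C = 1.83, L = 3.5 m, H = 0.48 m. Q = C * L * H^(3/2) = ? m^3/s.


Q = C * L * H^(3/2) = 1.83 * 3.5 * 0.48^1.5 = 1.83 * 3.5 * 0.332554

2.1300 m^3/s


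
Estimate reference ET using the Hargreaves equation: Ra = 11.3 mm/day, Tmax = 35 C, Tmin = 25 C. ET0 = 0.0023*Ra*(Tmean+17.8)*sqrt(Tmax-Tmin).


Tmean = (Tmax + Tmin)/2 = (35 + 25)/2 = 30.0
ET0 = 0.0023 * 11.3 * (30.0 + 17.8) * sqrt(35 - 25)
ET0 = 0.0023 * 11.3 * 47.8 * 3.162278

3.9286 mm/day


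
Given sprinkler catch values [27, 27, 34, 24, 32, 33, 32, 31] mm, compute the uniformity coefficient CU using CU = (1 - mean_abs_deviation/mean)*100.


mean = 30.000000 mm
MAD = 3.000000 mm
CU = (1 - 3.000000/30.000000)*100

90.0000 %


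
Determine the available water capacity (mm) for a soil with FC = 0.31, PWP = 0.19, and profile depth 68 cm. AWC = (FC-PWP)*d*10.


AWC = (FC - PWP) * d * 10
AWC = (0.31 - 0.19) * 68 * 10
AWC = 0.1200 * 68 * 10

81.6000 mm


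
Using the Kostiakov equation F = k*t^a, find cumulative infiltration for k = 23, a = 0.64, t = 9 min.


F = k * t^a = 23 * 9^0.64
F = 23 * 4.080517

93.8519 mm


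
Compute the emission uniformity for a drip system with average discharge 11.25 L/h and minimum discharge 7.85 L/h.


EU = (q_min/q_avg)*100 = (7.85/11.25)*100 = 69.7778%

69.7778 %


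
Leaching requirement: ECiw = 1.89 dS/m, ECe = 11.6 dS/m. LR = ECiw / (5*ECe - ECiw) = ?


LR = ECiw / (5*ECe - ECiw)
LR = 1.89 / (5*11.6 - 1.89)
LR = 1.89 / 56.1100

0.0337


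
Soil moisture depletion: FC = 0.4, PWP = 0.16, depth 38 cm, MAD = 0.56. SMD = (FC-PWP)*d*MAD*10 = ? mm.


SMD = (FC - PWP) * d * MAD * 10
SMD = (0.4 - 0.16) * 38 * 0.56 * 10
SMD = 0.2400 * 38 * 0.56 * 10

51.0720 mm


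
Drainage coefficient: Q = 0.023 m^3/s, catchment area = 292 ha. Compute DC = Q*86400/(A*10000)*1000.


DC = Q * 86400 / (A * 10000) * 1000
DC = 0.023 * 86400 / (292 * 10000) * 1000
DC = 1987200.0000 / 2920000

0.6805 mm/day


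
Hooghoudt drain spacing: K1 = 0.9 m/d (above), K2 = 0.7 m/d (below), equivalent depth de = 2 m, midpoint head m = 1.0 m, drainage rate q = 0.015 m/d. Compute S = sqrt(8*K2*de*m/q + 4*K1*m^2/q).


S^2 = 8*K2*de*m/q + 4*K1*m^2/q
S^2 = 8*0.7*2*1.0/0.015 + 4*0.9*1.0^2/0.015
S = sqrt(986.6667)

31.4113 m


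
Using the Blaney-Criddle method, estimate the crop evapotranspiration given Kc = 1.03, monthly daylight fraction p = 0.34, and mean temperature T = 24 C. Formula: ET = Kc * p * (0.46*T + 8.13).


ET = Kc * p * (0.46*T + 8.13)
ET = 1.03 * 0.34 * (0.46*24 + 8.13)
ET = 1.03 * 0.34 * 19.1700

6.7133 mm/day


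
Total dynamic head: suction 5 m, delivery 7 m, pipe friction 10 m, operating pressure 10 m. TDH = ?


TDH = Hs + Hd + hf + Hp = 5 + 7 + 10 + 10 = 32

32 m


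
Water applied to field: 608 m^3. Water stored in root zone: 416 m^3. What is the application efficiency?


Ea = V_root / V_field * 100 = 416 / 608 * 100 = 68.4211%

68.4211 %


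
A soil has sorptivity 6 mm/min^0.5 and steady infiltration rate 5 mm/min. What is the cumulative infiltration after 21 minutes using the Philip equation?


F = S*sqrt(t) + A*t
F = 6*sqrt(21) + 5*21
F = 6*4.582576 + 105

132.4955 mm


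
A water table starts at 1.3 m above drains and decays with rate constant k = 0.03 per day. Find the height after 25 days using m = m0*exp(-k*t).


m = m0 * exp(-k*t)
m = 1.3 * exp(-0.03 * 25)
m = 1.3 * exp(-0.7500)

0.6141 m


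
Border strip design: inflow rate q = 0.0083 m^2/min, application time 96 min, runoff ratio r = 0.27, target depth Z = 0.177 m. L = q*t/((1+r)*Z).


L = q*t/((1+r)*Z)
L = 0.0083*96/((1+0.27)*0.177)
L = 0.7968/0.22479

3.5446 m


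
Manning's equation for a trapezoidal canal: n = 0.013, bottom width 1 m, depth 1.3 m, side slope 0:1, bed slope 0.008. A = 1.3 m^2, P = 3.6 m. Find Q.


R = A/P = 1.3/3.6 = 0.361111
Q = (1/0.013) * 1.3 * 0.361111^(2/3) * 0.008^0.5

4.5356 m^3/s


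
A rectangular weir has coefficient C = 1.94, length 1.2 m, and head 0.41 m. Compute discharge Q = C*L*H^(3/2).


Q = C * L * H^(3/2) = 1.94 * 1.2 * 0.41^1.5 = 1.94 * 1.2 * 0.262528

0.6112 m^3/s


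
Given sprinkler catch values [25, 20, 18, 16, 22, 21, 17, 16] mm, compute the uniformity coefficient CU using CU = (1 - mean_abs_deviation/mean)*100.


mean = 19.375000 mm
MAD = 2.625000 mm
CU = (1 - 2.625000/19.375000)*100

86.4516 %


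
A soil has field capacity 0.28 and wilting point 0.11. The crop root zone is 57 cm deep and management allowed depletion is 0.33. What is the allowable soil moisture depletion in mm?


SMD = (FC - PWP) * d * MAD * 10
SMD = (0.28 - 0.11) * 57 * 0.33 * 10
SMD = 0.1700 * 57 * 0.33 * 10

31.9770 mm


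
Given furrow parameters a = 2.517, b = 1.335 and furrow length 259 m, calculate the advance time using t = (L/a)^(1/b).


t = (L/a)^(1/b)
t = (259/2.517)^(1/1.335)
t = 102.900278^(1/1.335)

32.1683 min


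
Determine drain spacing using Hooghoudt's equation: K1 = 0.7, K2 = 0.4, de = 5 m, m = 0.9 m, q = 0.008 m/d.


S^2 = 8*K2*de*m/q + 4*K1*m^2/q
S^2 = 8*0.4*5*0.9/0.008 + 4*0.7*0.9^2/0.008
S = sqrt(2083.5000)

45.6454 m


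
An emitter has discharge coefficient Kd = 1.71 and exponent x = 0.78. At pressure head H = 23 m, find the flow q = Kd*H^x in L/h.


q = Kd * H^x = 1.71 * 23^0.78 = 1.71 * 11.538456

19.7308 L/h


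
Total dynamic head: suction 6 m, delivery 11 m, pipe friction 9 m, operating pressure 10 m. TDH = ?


TDH = Hs + Hd + hf + Hp = 6 + 11 + 9 + 10 = 36

36 m


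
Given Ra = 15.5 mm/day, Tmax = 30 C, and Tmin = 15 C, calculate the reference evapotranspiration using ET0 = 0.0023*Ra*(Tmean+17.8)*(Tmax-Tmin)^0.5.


Tmean = (Tmax + Tmin)/2 = (30 + 15)/2 = 22.5
ET0 = 0.0023 * 15.5 * (22.5 + 17.8) * sqrt(30 - 15)
ET0 = 0.0023 * 15.5 * 40.3 * 3.872983

5.5643 mm/day


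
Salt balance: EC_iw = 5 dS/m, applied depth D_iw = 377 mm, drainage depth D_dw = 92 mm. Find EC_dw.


EC_dw = EC_iw * D_iw / D_dw
EC_dw = 5 * 377 / 92
EC_dw = 1885 / 92

20.4891 dS/m


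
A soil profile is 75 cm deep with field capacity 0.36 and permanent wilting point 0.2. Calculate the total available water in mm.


AWC = (FC - PWP) * d * 10
AWC = (0.36 - 0.2) * 75 * 10
AWC = 0.1600 * 75 * 10

120.0000 mm


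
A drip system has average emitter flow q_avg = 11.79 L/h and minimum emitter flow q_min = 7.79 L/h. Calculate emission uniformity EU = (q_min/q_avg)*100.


EU = (q_min/q_avg)*100 = (7.79/11.79)*100 = 66.0729%

66.0729 %


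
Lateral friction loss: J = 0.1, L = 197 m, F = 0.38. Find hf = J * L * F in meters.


hf = J * L * F = 0.1 * 197 * 0.38 = 7.4860 m

7.4860 m


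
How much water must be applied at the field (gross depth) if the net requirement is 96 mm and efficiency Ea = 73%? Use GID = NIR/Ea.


Ea = 73% = 0.73
GID = NIR / Ea = 96 / 0.73 = 131.5068 mm

131.5068 mm


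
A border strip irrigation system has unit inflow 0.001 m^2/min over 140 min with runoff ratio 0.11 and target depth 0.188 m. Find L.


L = q*t/((1+r)*Z)
L = 0.001*140/((1+0.11)*0.188)
L = 0.14/0.20868

0.6709 m


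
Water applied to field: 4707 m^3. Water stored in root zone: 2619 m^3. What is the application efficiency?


Ea = V_root / V_field * 100 = 2619 / 4707 * 100 = 55.6405%

55.6405 %


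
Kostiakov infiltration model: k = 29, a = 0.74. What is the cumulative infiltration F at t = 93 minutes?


F = k * t^a = 29 * 93^0.74
F = 29 * 28.620511

829.9948 mm


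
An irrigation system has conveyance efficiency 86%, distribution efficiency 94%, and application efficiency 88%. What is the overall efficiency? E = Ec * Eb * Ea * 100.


Ec = 0.86, Eb = 0.94, Ea = 0.88
E = 0.86 * 0.94 * 0.88 * 100 = 71.1392%

71.1392 %


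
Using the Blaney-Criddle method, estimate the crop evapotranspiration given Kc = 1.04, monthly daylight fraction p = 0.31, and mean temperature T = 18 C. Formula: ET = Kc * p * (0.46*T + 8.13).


ET = Kc * p * (0.46*T + 8.13)
ET = 1.04 * 0.31 * (0.46*18 + 8.13)
ET = 1.04 * 0.31 * 16.4100

5.2906 mm/day


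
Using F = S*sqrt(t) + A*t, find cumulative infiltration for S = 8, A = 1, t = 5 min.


F = S*sqrt(t) + A*t
F = 8*sqrt(5) + 1*5
F = 8*2.236068 + 5

22.8885 mm


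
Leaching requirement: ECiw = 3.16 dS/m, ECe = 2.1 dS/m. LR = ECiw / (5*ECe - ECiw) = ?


LR = ECiw / (5*ECe - ECiw)
LR = 3.16 / (5*2.1 - 3.16)
LR = 3.16 / 7.3400

0.4305


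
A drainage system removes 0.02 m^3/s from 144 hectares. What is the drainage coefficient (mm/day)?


DC = Q * 86400 / (A * 10000) * 1000
DC = 0.02 * 86400 / (144 * 10000) * 1000
DC = 1728000.0000 / 1440000

1.2000 mm/day


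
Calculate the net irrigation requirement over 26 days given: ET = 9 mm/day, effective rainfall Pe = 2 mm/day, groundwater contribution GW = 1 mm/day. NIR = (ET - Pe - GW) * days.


Daily deficit = ET - Pe - GW = 9 - 2 - 1 = 6 mm/day
NIR = 6 * 26 = 156 mm

156.0000 mm


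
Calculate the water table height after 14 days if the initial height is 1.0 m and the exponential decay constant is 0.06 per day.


m = m0 * exp(-k*t)
m = 1.0 * exp(-0.06 * 14)
m = 1.0 * exp(-0.8400)

0.4317 m


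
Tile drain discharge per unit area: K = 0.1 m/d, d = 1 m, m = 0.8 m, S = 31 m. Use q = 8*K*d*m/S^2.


q = 8*K*d*m/S^2
q = 8*0.1*1*0.8/31^2
q = 0.6400 / 961

6.6597e-04 m/d


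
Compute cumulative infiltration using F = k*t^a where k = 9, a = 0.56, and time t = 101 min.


F = k * t^a = 9 * 101^0.56
F = 9 * 13.256228

119.3061 mm


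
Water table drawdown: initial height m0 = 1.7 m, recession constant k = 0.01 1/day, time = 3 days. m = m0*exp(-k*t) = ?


m = m0 * exp(-k*t)
m = 1.7 * exp(-0.01 * 3)
m = 1.7 * exp(-0.0300)

1.6498 m


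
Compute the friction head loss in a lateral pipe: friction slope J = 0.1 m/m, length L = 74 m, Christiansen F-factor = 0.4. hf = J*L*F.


hf = J * L * F = 0.1 * 74 * 0.4 = 2.9600 m

2.9600 m


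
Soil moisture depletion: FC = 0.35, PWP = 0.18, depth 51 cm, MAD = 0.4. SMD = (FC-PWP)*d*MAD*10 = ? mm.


SMD = (FC - PWP) * d * MAD * 10
SMD = (0.35 - 0.18) * 51 * 0.4 * 10
SMD = 0.1700 * 51 * 0.4 * 10

34.6800 mm


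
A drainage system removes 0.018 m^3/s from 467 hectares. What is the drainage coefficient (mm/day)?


DC = Q * 86400 / (A * 10000) * 1000
DC = 0.018 * 86400 / (467 * 10000) * 1000
DC = 1555200.0000 / 4670000

0.3330 mm/day


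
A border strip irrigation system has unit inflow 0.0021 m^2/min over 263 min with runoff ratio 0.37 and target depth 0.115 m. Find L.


L = q*t/((1+r)*Z)
L = 0.0021*263/((1+0.37)*0.115)
L = 0.5523/0.15755

3.5056 m


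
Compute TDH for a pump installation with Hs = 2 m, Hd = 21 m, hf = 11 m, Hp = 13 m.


TDH = Hs + Hd + hf + Hp = 2 + 21 + 11 + 13 = 47

47 m


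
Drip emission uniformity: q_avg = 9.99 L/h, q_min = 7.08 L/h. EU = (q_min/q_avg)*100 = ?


EU = (q_min/q_avg)*100 = (7.08/9.99)*100 = 70.8709%

70.8709 %


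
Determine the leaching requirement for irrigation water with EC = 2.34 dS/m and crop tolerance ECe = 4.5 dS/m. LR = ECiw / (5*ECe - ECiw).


LR = ECiw / (5*ECe - ECiw)
LR = 2.34 / (5*4.5 - 2.34)
LR = 2.34 / 20.1600

0.1161


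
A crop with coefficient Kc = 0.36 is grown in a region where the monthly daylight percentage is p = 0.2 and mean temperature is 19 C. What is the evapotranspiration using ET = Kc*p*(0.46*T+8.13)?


ET = Kc * p * (0.46*T + 8.13)
ET = 0.36 * 0.2 * (0.46*19 + 8.13)
ET = 0.36 * 0.2 * 16.8700

1.2146 mm/day


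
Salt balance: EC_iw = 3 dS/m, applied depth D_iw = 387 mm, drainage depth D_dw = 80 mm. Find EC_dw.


EC_dw = EC_iw * D_iw / D_dw
EC_dw = 3 * 387 / 80
EC_dw = 1161 / 80

14.5125 dS/m


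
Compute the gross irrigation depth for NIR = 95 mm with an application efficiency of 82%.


Ea = 82% = 0.82
GID = NIR / Ea = 95 / 0.82 = 115.8537 mm

115.8537 mm


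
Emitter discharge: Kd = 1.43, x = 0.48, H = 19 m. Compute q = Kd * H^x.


q = Kd * H^x = 1.43 * 19^0.48 = 1.43 * 4.109621

5.8768 L/h


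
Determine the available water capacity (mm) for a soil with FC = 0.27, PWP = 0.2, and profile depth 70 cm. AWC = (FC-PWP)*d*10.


AWC = (FC - PWP) * d * 10
AWC = (0.27 - 0.2) * 70 * 10
AWC = 0.0700 * 70 * 10

49.0000 mm


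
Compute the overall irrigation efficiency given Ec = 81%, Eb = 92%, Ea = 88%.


Ec = 0.81, Eb = 0.92, Ea = 0.88
E = 0.81 * 0.92 * 0.88 * 100 = 65.5776%

65.5776 %


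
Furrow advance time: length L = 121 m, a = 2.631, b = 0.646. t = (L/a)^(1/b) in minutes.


t = (L/a)^(1/b)
t = (121/2.631)^(1/0.646)
t = 45.990118^(1/0.646)

374.7866 min


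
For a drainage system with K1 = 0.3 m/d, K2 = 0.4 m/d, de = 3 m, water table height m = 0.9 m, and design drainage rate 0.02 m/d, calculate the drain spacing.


S^2 = 8*K2*de*m/q + 4*K1*m^2/q
S^2 = 8*0.4*3*0.9/0.02 + 4*0.3*0.9^2/0.02
S = sqrt(480.6000)

21.9226 m


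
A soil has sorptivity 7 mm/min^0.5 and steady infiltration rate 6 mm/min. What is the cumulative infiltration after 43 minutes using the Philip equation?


F = S*sqrt(t) + A*t
F = 7*sqrt(43) + 6*43
F = 7*6.557439 + 258

303.9021 mm


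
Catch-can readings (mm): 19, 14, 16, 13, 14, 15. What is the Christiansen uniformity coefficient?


mean = 15.166667 mm
MAD = 1.555556 mm
CU = (1 - 1.555556/15.166667)*100

89.7436 %


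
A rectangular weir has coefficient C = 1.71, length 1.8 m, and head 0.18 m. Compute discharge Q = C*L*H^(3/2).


Q = C * L * H^(3/2) = 1.71 * 1.8 * 0.18^1.5 = 1.71 * 1.8 * 0.076368

0.2351 m^3/s


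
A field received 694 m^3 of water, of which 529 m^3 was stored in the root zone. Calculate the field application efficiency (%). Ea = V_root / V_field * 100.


Ea = V_root / V_field * 100 = 529 / 694 * 100 = 76.2248%

76.2248 %


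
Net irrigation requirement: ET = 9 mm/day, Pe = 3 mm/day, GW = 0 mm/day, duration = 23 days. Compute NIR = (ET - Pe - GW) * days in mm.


Daily deficit = ET - Pe - GW = 9 - 3 - 0 = 6 mm/day
NIR = 6 * 23 = 138 mm

138.0000 mm


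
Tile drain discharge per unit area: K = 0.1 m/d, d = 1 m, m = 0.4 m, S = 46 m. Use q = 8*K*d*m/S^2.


q = 8*K*d*m/S^2
q = 8*0.1*1*0.4/46^2
q = 0.3200 / 2116

1.5123e-04 m/d


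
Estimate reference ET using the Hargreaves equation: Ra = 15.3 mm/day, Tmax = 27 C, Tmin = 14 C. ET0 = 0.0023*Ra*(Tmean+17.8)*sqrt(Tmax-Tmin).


Tmean = (Tmax + Tmin)/2 = (27 + 14)/2 = 20.5
ET0 = 0.0023 * 15.3 * (20.5 + 17.8) * sqrt(27 - 14)
ET0 = 0.0023 * 15.3 * 38.3 * 3.605551

4.8595 mm/day


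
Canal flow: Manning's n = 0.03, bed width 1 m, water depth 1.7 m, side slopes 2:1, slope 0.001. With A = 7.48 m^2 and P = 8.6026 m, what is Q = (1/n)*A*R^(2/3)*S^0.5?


R = A/P = 7.48/8.6026 = 0.869505
Q = (1/0.03) * 7.48 * 0.869505^(2/3) * 0.001^0.5

7.1828 m^3/s


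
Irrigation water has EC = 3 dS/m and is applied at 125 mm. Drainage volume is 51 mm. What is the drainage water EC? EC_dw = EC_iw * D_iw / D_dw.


EC_dw = EC_iw * D_iw / D_dw
EC_dw = 3 * 125 / 51
EC_dw = 375 / 51

7.3529 dS/m


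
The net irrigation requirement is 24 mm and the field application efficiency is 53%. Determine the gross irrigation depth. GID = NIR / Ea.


Ea = 53% = 0.53
GID = NIR / Ea = 24 / 0.53 = 45.2830 mm

45.2830 mm


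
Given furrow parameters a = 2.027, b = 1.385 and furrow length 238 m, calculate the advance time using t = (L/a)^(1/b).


t = (L/a)^(1/b)
t = (238/2.027)^(1/1.385)
t = 117.414899^(1/1.385)

31.2166 min


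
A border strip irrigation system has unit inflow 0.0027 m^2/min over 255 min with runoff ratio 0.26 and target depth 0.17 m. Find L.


L = q*t/((1+r)*Z)
L = 0.0027*255/((1+0.26)*0.17)
L = 0.6885/0.2142

3.2143 m


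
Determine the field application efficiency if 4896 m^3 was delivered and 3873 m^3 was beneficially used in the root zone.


Ea = V_root / V_field * 100 = 3873 / 4896 * 100 = 79.1054%

79.1054 %


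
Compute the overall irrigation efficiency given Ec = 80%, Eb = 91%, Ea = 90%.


Ec = 0.8, Eb = 0.91, Ea = 0.9
E = 0.8 * 0.91 * 0.9 * 100 = 65.5200%

65.5200 %


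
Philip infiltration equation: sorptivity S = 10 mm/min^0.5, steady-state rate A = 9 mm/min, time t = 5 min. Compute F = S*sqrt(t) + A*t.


F = S*sqrt(t) + A*t
F = 10*sqrt(5) + 9*5
F = 10*2.236068 + 45

67.3607 mm


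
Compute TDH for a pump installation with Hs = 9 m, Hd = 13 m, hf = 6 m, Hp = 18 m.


TDH = Hs + Hd + hf + Hp = 9 + 13 + 6 + 18 = 46

46 m


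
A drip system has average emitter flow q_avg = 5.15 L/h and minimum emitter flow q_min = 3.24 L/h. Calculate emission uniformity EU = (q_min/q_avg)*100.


EU = (q_min/q_avg)*100 = (3.24/5.15)*100 = 62.9126%

62.9126 %


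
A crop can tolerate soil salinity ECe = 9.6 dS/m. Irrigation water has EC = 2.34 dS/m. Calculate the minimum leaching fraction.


LR = ECiw / (5*ECe - ECiw)
LR = 2.34 / (5*9.6 - 2.34)
LR = 2.34 / 45.6600

0.0512


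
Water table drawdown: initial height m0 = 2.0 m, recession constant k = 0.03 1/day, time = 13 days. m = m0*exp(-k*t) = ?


m = m0 * exp(-k*t)
m = 2.0 * exp(-0.03 * 13)
m = 2.0 * exp(-0.3900)

1.3541 m


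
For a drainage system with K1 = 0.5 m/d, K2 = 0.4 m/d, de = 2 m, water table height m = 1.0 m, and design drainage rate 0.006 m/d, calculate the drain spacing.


S^2 = 8*K2*de*m/q + 4*K1*m^2/q
S^2 = 8*0.4*2*1.0/0.006 + 4*0.5*1.0^2/0.006
S = sqrt(1400.0000)

37.4166 m


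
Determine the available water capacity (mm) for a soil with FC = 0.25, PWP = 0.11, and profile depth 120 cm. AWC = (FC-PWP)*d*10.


AWC = (FC - PWP) * d * 10
AWC = (0.25 - 0.11) * 120 * 10
AWC = 0.1400 * 120 * 10

168.0000 mm


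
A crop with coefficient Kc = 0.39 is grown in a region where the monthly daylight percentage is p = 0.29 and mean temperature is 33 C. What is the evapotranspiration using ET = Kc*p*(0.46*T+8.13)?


ET = Kc * p * (0.46*T + 8.13)
ET = 0.39 * 0.29 * (0.46*33 + 8.13)
ET = 0.39 * 0.29 * 23.3100

2.6364 mm/day


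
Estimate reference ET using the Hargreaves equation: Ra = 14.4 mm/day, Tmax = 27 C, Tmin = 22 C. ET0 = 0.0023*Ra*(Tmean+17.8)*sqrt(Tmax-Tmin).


Tmean = (Tmax + Tmin)/2 = (27 + 22)/2 = 24.5
ET0 = 0.0023 * 14.4 * (24.5 + 17.8) * sqrt(27 - 22)
ET0 = 0.0023 * 14.4 * 42.3 * 2.236068

3.1327 mm/day


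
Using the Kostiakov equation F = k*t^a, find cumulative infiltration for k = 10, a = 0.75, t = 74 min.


F = k * t^a = 10 * 74^0.75
F = 10 * 25.230380

252.3038 mm


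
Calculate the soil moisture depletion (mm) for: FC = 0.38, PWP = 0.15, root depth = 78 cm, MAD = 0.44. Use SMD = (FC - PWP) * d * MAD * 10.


SMD = (FC - PWP) * d * MAD * 10
SMD = (0.38 - 0.15) * 78 * 0.44 * 10
SMD = 0.2300 * 78 * 0.44 * 10

78.9360 mm


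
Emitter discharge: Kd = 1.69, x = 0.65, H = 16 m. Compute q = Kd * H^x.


q = Kd * H^x = 1.69 * 16^0.65 = 1.69 * 6.062866

10.2462 L/h


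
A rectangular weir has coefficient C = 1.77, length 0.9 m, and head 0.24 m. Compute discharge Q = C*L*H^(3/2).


Q = C * L * H^(3/2) = 1.77 * 0.9 * 0.24^1.5 = 1.77 * 0.9 * 0.117576

0.1873 m^3/s


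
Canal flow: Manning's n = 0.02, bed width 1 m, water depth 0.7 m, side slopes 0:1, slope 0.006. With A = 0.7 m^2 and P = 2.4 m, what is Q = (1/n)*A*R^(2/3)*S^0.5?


R = A/P = 0.7/2.4 = 0.291667
Q = (1/0.02) * 0.7 * 0.291667^(2/3) * 0.006^0.5

1.1923 m^3/s


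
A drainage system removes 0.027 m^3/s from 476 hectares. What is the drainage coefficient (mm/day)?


DC = Q * 86400 / (A * 10000) * 1000
DC = 0.027 * 86400 / (476 * 10000) * 1000
DC = 2332800.0000 / 4760000

0.4901 mm/day


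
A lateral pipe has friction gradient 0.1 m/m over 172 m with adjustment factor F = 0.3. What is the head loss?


hf = J * L * F = 0.1 * 172 * 0.3 = 5.1600 m

5.1600 m


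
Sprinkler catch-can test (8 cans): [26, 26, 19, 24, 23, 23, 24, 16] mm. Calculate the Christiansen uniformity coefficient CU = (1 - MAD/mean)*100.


mean = 22.625000 mm
MAD = 2.562500 mm
CU = (1 - 2.562500/22.625000)*100

88.6740 %


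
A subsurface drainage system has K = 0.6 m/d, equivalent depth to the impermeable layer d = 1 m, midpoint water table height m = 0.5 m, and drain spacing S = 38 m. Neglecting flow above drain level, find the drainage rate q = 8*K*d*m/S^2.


q = 8*K*d*m/S^2
q = 8*0.6*1*0.5/38^2
q = 2.4000 / 1444

0.0017 m/d


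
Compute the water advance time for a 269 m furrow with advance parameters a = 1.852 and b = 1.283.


t = (L/a)^(1/b)
t = (269/1.852)^(1/1.283)
t = 145.248380^(1/1.283)

48.4395 min


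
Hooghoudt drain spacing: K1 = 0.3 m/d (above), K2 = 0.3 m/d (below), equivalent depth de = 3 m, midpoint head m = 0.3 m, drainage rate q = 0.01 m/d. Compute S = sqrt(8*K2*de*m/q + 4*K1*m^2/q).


S^2 = 8*K2*de*m/q + 4*K1*m^2/q
S^2 = 8*0.3*3*0.3/0.01 + 4*0.3*0.3^2/0.01
S = sqrt(226.8000)

15.0599 m


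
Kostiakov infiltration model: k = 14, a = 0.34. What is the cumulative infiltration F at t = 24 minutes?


F = k * t^a = 14 * 24^0.34
F = 14 * 2.946265

41.2477 mm


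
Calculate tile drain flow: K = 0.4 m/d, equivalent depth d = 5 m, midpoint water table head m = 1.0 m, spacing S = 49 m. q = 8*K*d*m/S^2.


q = 8*K*d*m/S^2
q = 8*0.4*5*1.0/49^2
q = 16.0000 / 2401

0.0067 m/d


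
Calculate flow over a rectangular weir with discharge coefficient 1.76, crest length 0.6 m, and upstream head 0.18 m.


Q = C * L * H^(3/2) = 1.76 * 0.6 * 0.18^1.5 = 1.76 * 0.6 * 0.076368

0.0806 m^3/s


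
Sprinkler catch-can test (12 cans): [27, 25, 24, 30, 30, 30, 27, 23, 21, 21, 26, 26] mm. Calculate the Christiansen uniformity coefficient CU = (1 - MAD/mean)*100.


mean = 25.833333 mm
MAD = 2.527778 mm
CU = (1 - 2.527778/25.833333)*100

90.2151 %


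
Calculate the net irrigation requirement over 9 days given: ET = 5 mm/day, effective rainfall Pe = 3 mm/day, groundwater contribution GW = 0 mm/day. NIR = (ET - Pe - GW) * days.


Daily deficit = ET - Pe - GW = 5 - 3 - 0 = 2 mm/day
NIR = 2 * 9 = 18 mm

18.0000 mm


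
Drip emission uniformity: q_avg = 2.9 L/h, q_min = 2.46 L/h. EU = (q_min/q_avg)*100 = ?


EU = (q_min/q_avg)*100 = (2.46/2.9)*100 = 84.8276%

84.8276 %


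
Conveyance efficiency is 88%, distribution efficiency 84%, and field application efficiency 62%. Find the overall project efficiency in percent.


Ec = 0.88, Eb = 0.84, Ea = 0.62
E = 0.88 * 0.84 * 0.62 * 100 = 45.8304%

45.8304 %


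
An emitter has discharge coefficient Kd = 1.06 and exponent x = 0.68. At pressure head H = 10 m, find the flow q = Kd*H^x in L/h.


q = Kd * H^x = 1.06 * 10^0.68 = 1.06 * 4.786301

5.0735 L/h


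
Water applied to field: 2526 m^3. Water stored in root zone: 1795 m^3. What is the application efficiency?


Ea = V_root / V_field * 100 = 1795 / 2526 * 100 = 71.0610%

71.0610 %


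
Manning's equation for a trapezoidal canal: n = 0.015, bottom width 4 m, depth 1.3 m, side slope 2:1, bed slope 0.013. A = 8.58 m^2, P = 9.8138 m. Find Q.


R = A/P = 8.58/9.8138 = 0.874279
Q = (1/0.015) * 8.58 * 0.874279^(2/3) * 0.013^0.5

59.6304 m^3/s


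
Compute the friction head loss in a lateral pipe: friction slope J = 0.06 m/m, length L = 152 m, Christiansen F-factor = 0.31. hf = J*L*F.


hf = J * L * F = 0.06 * 152 * 0.31 = 2.8272 m

2.8272 m


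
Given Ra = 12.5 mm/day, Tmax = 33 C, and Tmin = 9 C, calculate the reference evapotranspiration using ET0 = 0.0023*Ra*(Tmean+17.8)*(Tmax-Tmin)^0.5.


Tmean = (Tmax + Tmin)/2 = (33 + 9)/2 = 21.0
ET0 = 0.0023 * 12.5 * (21.0 + 17.8) * sqrt(33 - 9)
ET0 = 0.0023 * 12.5 * 38.8 * 4.898979

5.4648 mm/day


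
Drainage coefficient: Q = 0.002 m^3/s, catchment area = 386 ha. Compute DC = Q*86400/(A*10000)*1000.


DC = Q * 86400 / (A * 10000) * 1000
DC = 0.002 * 86400 / (386 * 10000) * 1000
DC = 172800.0000 / 3860000

0.0448 mm/day


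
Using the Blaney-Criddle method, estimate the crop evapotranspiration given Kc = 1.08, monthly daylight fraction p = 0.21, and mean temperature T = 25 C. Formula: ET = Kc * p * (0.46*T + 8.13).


ET = Kc * p * (0.46*T + 8.13)
ET = 1.08 * 0.21 * (0.46*25 + 8.13)
ET = 1.08 * 0.21 * 19.6300

4.4521 mm/day


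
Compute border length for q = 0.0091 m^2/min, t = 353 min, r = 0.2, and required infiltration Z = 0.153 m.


L = q*t/((1+r)*Z)
L = 0.0091*353/((1+0.2)*0.153)
L = 3.2123/0.1836

17.4962 m


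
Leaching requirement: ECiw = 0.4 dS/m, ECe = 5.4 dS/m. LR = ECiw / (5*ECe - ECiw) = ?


LR = ECiw / (5*ECe - ECiw)
LR = 0.4 / (5*5.4 - 0.4)
LR = 0.4 / 26.6000

0.0150


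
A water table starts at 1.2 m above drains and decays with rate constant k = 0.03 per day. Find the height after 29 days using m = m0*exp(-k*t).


m = m0 * exp(-k*t)
m = 1.2 * exp(-0.03 * 29)
m = 1.2 * exp(-0.8700)

0.5027 m


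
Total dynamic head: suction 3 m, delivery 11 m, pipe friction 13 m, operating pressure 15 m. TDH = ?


TDH = Hs + Hd + hf + Hp = 3 + 11 + 13 + 15 = 42

42 m


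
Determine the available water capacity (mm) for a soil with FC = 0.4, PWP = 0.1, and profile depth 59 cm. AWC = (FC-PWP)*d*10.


AWC = (FC - PWP) * d * 10
AWC = (0.4 - 0.1) * 59 * 10
AWC = 0.3000 * 59 * 10

177.0000 mm


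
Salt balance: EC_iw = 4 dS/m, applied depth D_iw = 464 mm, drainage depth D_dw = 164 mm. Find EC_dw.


EC_dw = EC_iw * D_iw / D_dw
EC_dw = 4 * 464 / 164
EC_dw = 1856 / 164

11.3171 dS/m


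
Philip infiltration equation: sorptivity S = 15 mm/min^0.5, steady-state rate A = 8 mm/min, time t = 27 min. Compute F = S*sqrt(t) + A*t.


F = S*sqrt(t) + A*t
F = 15*sqrt(27) + 8*27
F = 15*5.196152 + 216

293.9423 mm


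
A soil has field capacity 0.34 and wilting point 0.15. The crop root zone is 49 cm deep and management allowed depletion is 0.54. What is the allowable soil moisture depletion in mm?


SMD = (FC - PWP) * d * MAD * 10
SMD = (0.34 - 0.15) * 49 * 0.54 * 10
SMD = 0.1900 * 49 * 0.54 * 10

50.2740 mm


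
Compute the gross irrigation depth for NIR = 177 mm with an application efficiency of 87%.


Ea = 87% = 0.87
GID = NIR / Ea = 177 / 0.87 = 203.4483 mm

203.4483 mm


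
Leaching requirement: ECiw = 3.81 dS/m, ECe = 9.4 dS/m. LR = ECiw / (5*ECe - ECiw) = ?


LR = ECiw / (5*ECe - ECiw)
LR = 3.81 / (5*9.4 - 3.81)
LR = 3.81 / 43.1900

0.0882


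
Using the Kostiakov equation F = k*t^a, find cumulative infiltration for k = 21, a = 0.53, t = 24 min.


F = k * t^a = 21 * 24^0.53
F = 21 * 5.389047

113.1700 mm


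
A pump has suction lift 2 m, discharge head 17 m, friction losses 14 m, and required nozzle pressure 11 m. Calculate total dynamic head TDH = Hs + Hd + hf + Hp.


TDH = Hs + Hd + hf + Hp = 2 + 17 + 14 + 11 = 44

44 m


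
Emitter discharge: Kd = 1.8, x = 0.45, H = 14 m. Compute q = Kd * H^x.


q = Kd * H^x = 1.8 * 14^0.45 = 1.8 * 3.279122

5.9024 L/h


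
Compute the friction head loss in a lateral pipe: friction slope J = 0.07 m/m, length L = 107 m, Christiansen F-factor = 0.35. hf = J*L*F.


hf = J * L * F = 0.07 * 107 * 0.35 = 2.6215 m

2.6215 m


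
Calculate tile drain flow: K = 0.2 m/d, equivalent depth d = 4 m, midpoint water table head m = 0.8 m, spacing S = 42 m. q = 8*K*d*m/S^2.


q = 8*K*d*m/S^2
q = 8*0.2*4*0.8/42^2
q = 5.1200 / 1764

0.0029 m/d


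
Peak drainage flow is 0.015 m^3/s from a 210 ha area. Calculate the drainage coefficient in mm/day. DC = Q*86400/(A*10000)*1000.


DC = Q * 86400 / (A * 10000) * 1000
DC = 0.015 * 86400 / (210 * 10000) * 1000
DC = 1296000.0000 / 2100000

0.6171 mm/day


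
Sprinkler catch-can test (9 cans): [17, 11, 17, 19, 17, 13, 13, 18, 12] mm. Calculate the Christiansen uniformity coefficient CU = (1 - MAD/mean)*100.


mean = 15.222222 mm
MAD = 2.641975 mm
CU = (1 - 2.641975/15.222222)*100

82.6440 %


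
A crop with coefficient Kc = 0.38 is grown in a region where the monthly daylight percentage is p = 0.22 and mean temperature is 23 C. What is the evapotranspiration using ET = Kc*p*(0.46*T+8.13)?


ET = Kc * p * (0.46*T + 8.13)
ET = 0.38 * 0.22 * (0.46*23 + 8.13)
ET = 0.38 * 0.22 * 18.7100

1.5642 mm/day


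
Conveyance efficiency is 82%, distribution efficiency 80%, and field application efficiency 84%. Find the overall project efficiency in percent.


Ec = 0.82, Eb = 0.8, Ea = 0.84
E = 0.82 * 0.8 * 0.84 * 100 = 55.1040%

55.1040 %


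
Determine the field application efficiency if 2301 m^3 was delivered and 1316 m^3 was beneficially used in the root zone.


Ea = V_root / V_field * 100 = 1316 / 2301 * 100 = 57.1925%

57.1925 %


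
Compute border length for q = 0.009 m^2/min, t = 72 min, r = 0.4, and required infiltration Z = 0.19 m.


L = q*t/((1+r)*Z)
L = 0.009*72/((1+0.4)*0.19)
L = 0.648/0.266

2.4361 m


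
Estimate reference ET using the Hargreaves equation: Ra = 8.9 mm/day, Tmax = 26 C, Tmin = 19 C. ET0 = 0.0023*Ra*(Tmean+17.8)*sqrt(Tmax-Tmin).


Tmean = (Tmax + Tmin)/2 = (26 + 19)/2 = 22.5
ET0 = 0.0023 * 8.9 * (22.5 + 17.8) * sqrt(26 - 19)
ET0 = 0.0023 * 8.9 * 40.3 * 2.645751

2.1826 mm/day
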